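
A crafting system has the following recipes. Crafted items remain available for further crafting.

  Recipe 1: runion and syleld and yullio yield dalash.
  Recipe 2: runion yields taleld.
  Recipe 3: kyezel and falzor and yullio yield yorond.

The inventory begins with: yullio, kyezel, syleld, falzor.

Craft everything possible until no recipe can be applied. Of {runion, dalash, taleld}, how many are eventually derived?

No rule produces runion, and it is not given.
dalash would need runion, syleld, and yullio (Recipe 1), but runion is never obtained.
taleld would need runion (Recipe 2), but runion is never obtained.
None of the 3 are reached.

0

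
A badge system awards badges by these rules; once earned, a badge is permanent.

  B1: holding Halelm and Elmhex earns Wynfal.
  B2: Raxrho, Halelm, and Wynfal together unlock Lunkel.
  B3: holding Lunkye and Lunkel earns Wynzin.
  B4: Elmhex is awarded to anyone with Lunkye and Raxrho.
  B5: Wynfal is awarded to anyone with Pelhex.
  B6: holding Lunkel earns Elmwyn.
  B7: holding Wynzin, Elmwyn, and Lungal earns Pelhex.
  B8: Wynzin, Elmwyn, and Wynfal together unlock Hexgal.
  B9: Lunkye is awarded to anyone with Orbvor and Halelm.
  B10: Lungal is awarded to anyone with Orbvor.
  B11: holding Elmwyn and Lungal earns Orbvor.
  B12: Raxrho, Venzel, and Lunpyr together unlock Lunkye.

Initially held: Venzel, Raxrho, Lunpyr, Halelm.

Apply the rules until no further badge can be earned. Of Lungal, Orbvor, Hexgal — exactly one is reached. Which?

With Raxrho, Venzel, and Lunpyr, Lunkye is earned (B12).
With Lunkye and Raxrho, Elmhex is earned (B4).
With Halelm and Elmhex, Wynfal is earned (B1).
With Raxrho, Halelm, and Wynfal, Lunkel is earned (B2).
With Lunkye and Lunkel, Wynzin is earned (B3).
With Lunkel, Elmwyn is earned (B6).
With Wynzin, Elmwyn, and Wynfal, Hexgal is earned (B8).
Lungal would need Orbvor (B10), but Orbvor is never earned. Orbvor would need Elmwyn and Lungal (B11), but Lungal is never earned.

Hexgal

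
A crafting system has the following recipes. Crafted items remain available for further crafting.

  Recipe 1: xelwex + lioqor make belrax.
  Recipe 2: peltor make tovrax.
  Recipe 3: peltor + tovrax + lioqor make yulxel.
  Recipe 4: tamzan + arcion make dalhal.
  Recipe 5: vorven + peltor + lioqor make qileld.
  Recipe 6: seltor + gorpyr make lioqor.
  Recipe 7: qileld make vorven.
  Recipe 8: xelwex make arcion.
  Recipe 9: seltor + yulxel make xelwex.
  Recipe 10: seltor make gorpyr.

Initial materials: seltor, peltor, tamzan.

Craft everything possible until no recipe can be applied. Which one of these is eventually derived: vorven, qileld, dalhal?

Using Recipe 2, peltor makes tovrax.
Using Recipe 10, seltor makes gorpyr.
seltor + gorpyr → lioqor (Recipe 6).
Using Recipe 3, peltor, tovrax, and lioqor make yulxel.
seltor + yulxel → xelwex (Recipe 9).
Using Recipe 8, xelwex makes arcion.
Using Recipe 4, tamzan and arcion make dalhal.
qileld would need vorven, peltor, and lioqor (Recipe 5), but vorven is never obtained. vorven would need qileld (Recipe 7), but qileld is never obtained.

dalhal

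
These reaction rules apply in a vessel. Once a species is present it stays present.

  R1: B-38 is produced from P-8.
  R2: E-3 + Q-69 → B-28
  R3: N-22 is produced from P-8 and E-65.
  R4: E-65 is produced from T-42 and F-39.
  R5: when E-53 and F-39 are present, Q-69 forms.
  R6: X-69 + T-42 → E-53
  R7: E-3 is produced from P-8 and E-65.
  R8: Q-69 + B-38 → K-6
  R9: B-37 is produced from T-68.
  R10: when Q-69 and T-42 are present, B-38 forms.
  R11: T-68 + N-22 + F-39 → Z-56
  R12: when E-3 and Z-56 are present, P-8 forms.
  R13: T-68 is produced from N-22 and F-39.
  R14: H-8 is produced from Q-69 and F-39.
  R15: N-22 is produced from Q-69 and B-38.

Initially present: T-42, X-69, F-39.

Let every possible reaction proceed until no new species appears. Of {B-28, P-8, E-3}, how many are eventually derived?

0

B-28 would need E-3 and Q-69 (R2), but E-3 never forms.
P-8 would need E-3 and Z-56 (R12), but E-3 never forms.
E-3 would need P-8 and E-65 (R7), but P-8 never forms.
None of the 3 are reached.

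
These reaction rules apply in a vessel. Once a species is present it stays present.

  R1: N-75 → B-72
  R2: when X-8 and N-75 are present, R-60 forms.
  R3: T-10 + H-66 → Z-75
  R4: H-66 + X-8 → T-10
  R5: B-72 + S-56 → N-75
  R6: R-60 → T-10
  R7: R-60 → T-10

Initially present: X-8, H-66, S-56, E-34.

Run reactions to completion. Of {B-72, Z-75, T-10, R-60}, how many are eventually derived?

2

H-66 and X-8 present → T-10 forms (R4).
T-10 and H-66 present → Z-75 forms (R3).
B-72 would need N-75 (R1), but N-75 never forms.
Z-75: reached.
T-10: reached.
R-60 would need X-8 and N-75 (R2), but N-75 never forms.
Reached: Z-75 and T-10 — 2 of the 4.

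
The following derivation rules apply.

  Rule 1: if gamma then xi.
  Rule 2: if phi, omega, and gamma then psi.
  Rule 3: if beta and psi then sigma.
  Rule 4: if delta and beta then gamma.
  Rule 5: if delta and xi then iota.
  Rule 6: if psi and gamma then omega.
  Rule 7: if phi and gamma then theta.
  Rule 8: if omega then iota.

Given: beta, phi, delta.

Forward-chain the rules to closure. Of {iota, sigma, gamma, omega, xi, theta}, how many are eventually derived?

4

delta and beta hold, so gamma follows (Rule 4).
phi and gamma hold, so theta follows (Rule 7).
gamma holds, so xi follows (Rule 1).
delta and xi hold, so iota follows (Rule 5).
iota: reached.
sigma would need beta and psi (Rule 3), but psi is never established.
gamma: reached.
omega would need psi and gamma (Rule 6), but psi is never established.
xi: reached.
theta: reached.
Reached: iota, gamma, xi, and theta — 4 of the 6.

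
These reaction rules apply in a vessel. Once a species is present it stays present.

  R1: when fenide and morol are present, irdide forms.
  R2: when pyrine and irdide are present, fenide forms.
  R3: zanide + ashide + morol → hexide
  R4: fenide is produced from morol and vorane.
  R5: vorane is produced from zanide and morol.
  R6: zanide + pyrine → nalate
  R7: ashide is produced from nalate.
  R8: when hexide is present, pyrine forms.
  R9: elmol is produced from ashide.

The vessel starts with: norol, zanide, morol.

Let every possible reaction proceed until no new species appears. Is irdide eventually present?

Yes

zanide and morol present → vorane forms (R5).
morol and vorane present → fenide forms (R4).
fenide and morol present → irdide forms (R1).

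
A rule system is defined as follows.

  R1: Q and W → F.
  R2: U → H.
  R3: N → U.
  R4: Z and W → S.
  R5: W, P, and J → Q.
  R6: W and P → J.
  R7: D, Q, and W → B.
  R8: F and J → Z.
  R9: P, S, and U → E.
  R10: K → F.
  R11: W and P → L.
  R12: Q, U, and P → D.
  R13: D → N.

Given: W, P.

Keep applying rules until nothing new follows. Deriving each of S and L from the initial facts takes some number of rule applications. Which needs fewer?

L

L: W and P hold, so L follows (R11). [1 rule application]
S: From W and P, R6 gives J. From W, P, and J, R5 gives Q. Q and W hold, so F follows (R1). F and J hold, so Z follows (R8). Z and W hold, so S follows (R4). [5 rule applications]
L needs fewer.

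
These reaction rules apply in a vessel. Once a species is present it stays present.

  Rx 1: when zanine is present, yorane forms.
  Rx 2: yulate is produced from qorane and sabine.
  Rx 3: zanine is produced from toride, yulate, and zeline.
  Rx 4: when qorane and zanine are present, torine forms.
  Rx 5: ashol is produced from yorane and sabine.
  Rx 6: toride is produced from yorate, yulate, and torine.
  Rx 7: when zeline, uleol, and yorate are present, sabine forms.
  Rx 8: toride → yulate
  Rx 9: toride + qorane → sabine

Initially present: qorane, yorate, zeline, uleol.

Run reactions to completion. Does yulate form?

Yes

zeline, uleol, and yorate present → sabine forms (Rx 7).
qorane and sabine present → yulate forms (Rx 2).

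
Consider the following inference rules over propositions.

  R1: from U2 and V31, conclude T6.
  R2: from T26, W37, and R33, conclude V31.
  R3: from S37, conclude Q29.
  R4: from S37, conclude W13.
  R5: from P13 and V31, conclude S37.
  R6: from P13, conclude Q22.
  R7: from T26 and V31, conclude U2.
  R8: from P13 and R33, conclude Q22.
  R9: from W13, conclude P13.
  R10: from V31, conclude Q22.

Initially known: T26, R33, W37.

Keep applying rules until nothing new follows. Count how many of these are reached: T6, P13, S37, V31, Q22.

3

From T26, W37, and R33, R2 gives V31.
V31 holds, so Q22 follows (R10).
From T26 and V31, R7 gives U2.
From U2 and V31, R1 gives T6.
T6: reached.
P13 would need W13 (R9), but W13 is never established.
S37 would need P13 and V31 (R5), but P13 is never established.
V31: reached.
Q22: reached.
Reached: T6, V31, and Q22 — 3 of the 5.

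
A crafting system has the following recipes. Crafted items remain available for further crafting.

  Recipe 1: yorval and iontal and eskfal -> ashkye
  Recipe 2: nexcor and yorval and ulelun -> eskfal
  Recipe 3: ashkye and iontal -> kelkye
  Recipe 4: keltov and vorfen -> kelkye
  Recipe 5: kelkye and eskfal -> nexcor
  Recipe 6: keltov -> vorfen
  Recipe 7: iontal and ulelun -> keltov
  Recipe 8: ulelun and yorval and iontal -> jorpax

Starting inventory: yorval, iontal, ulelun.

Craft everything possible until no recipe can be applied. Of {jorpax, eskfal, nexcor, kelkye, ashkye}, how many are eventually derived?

ulelun and yorval and iontal -> jorpax (Recipe 8).
Using Recipe 7, iontal and ulelun make keltov.
Using Recipe 6, keltov makes vorfen.
Using Recipe 4, keltov and vorfen make kelkye.
jorpax: reached.
eskfal would need nexcor, yorval, and ulelun (Recipe 2), but nexcor is never obtained.
nexcor would need kelkye and eskfal (Recipe 5), but eskfal is never obtained.
kelkye: reached.
ashkye would need yorval, iontal, and eskfal (Recipe 1), but eskfal is never obtained.
Reached: jorpax and kelkye — 2 of the 5.

2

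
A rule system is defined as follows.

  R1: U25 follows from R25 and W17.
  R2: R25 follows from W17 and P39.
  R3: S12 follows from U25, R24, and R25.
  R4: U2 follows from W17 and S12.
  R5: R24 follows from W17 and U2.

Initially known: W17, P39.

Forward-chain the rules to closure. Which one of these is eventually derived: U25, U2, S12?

U25

From W17 and P39, R2 gives R25.
R25 and W17 hold, so U25 follows (R1).
U2 would need W17 and S12 (R4), but S12 is never established. S12 would need U25, R24, and R25 (R3), but R24 is never established.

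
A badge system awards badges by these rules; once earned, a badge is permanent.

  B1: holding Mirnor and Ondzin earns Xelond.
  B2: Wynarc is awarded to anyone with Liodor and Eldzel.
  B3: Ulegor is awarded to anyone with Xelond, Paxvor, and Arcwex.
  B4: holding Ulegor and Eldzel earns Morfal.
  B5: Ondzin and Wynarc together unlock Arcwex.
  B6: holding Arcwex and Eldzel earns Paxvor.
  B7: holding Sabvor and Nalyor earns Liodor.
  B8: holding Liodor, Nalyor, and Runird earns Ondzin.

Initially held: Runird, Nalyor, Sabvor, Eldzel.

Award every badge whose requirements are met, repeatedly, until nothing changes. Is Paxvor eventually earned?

With Sabvor and Nalyor, Liodor is earned (B7).
With Liodor, Nalyor, and Runird, Ondzin is earned (B8).
With Liodor and Eldzel, Wynarc is earned (B2).
With Ondzin and Wynarc, Arcwex is earned (B5).
With Arcwex and Eldzel, Paxvor is earned (B6).

Yes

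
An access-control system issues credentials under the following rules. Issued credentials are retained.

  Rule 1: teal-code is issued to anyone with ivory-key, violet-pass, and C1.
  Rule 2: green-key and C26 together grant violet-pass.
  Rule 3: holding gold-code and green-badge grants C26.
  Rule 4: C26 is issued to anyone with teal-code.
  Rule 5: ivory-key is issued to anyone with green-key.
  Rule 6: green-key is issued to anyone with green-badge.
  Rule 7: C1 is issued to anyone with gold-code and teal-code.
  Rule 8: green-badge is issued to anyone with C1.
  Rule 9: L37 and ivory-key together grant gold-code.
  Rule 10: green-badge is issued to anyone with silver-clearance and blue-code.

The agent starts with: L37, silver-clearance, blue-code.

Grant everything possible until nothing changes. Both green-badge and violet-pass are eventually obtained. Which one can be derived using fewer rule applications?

green-badge

green-badge: Holding silver-clearance and blue-code grants green-badge (Rule 10). [1 rule application]
violet-pass: Holding silver-clearance and blue-code grants green-badge (Rule 10). Holding green-badge grants green-key (Rule 6). Holding green-key grants ivory-key (Rule 5). Holding L37 and ivory-key grants gold-code (Rule 9). Holding gold-code and green-badge grants C26 (Rule 3). Holding green-key and C26 grants violet-pass (Rule 2). [6 rule applications]
green-badge needs fewer.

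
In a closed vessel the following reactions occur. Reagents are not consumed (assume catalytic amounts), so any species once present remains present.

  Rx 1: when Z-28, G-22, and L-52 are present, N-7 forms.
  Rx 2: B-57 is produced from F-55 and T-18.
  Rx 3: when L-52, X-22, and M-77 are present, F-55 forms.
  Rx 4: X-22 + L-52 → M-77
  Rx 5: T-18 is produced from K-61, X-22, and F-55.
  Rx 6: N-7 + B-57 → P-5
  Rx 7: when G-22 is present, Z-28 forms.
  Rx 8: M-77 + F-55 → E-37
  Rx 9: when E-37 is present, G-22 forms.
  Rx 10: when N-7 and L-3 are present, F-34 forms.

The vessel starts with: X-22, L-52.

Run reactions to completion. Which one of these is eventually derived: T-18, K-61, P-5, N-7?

N-7

X-22 and L-52 present → M-77 forms (Rx 4).
L-52, X-22, and M-77 present → F-55 forms (Rx 3).
M-77 and F-55 present → E-37 forms (Rx 8).
E-37 present → G-22 forms (Rx 9).
G-22 present → Z-28 forms (Rx 7).
Z-28, G-22, and L-52 present → N-7 forms (Rx 1).
T-18 would need K-61, X-22, and F-55 (Rx 5), but K-61 never forms. P-5 would need N-7 and B-57 (Rx 6), but B-57 never forms. No rule produces K-61, and it is not given.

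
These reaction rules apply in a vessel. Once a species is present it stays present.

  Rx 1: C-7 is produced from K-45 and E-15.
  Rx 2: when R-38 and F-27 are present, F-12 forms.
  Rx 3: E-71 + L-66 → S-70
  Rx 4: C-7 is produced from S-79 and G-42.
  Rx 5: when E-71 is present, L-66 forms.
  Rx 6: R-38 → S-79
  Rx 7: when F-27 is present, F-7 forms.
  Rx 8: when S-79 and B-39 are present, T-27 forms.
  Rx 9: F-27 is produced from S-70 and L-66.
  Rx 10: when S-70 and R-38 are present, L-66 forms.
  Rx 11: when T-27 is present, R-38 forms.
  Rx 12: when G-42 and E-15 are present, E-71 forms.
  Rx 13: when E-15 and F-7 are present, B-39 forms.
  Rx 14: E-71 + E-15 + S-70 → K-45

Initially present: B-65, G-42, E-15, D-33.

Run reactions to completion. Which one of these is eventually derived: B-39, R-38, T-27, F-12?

G-42 and E-15 present → E-71 forms (Rx 12).
E-71 present → L-66 forms (Rx 5).
E-71 and L-66 present → S-70 forms (Rx 3).
S-70 and L-66 present → F-27 forms (Rx 9).
F-27 present → F-7 forms (Rx 7).
E-15 and F-7 present → B-39 forms (Rx 13).
R-38 would need T-27 (Rx 11), but T-27 never forms. T-27 would need S-79 and B-39 (Rx 8), but S-79 never forms. F-12 would need R-38 and F-27 (Rx 2), but R-38 never forms.

B-39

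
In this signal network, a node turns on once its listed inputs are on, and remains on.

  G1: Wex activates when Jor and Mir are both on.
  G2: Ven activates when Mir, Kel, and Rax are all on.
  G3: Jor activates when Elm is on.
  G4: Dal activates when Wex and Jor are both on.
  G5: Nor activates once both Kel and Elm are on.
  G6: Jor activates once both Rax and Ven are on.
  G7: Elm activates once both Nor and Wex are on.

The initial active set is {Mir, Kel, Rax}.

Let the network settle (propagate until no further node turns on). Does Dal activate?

Mir, Kel, and Rax are on, so Ven activates (G2).
G6: Rax and Ven on → Jor on.
G1: Jor and Mir on → Wex on.
G4: Wex and Jor on → Dal on.

Yes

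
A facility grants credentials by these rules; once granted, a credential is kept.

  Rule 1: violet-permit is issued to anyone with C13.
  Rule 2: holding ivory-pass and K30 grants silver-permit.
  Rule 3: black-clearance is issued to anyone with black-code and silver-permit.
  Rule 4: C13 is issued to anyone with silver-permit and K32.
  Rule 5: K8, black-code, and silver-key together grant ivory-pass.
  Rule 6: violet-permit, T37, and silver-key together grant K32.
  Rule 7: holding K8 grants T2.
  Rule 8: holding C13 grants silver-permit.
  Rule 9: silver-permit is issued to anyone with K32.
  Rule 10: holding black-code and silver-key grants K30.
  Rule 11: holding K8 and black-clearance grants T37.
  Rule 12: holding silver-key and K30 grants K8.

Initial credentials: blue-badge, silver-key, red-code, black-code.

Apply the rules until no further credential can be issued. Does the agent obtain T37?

Holding black-code and silver-key grants K30 (Rule 10).
Holding silver-key and K30 grants K8 (Rule 12).
Holding K8, black-code, and silver-key grants ivory-pass (Rule 5).
Holding ivory-pass and K30 grants silver-permit (Rule 2).
Holding black-code and silver-permit grants black-clearance (Rule 3).
Holding K8 and black-clearance grants T37 (Rule 11).

Yes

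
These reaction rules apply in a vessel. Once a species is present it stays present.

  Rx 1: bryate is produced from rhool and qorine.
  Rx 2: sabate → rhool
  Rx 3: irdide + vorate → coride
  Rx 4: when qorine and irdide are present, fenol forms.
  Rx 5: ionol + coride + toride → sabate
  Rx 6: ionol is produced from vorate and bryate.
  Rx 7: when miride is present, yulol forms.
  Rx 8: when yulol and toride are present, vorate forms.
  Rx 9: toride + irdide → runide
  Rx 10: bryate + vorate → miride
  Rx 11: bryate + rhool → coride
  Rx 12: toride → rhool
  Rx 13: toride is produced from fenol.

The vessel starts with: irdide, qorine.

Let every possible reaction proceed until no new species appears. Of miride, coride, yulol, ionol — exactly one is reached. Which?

coride

qorine and irdide present → fenol forms (Rx 4).
fenol present → toride forms (Rx 13).
toride present → rhool forms (Rx 12).
rhool and qorine present → bryate forms (Rx 1).
bryate and rhool present → coride forms (Rx 11).
miride would need bryate and vorate (Rx 10), but vorate never forms. yulol would need miride (Rx 7), but miride never forms. ionol would need vorate and bryate (Rx 6), but vorate never forms.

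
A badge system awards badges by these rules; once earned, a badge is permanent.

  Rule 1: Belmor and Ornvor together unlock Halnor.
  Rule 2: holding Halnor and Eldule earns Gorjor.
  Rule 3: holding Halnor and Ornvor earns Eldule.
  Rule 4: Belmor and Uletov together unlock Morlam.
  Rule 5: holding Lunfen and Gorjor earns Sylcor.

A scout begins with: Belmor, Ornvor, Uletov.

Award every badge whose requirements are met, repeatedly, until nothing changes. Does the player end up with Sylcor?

Sylcor would need Lunfen and Gorjor (Rule 5), but Lunfen is never earned.

No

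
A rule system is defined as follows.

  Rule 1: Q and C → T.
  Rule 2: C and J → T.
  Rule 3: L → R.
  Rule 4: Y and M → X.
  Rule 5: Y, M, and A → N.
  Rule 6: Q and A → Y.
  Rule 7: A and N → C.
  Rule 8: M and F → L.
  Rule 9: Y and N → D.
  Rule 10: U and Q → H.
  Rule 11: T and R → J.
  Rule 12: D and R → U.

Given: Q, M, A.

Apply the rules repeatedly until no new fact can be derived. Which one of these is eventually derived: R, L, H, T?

Q and A hold, so Y follows (Rule 6).
Y, M, and A hold, so N follows (Rule 5).
A and N hold, so C follows (Rule 7).
From Q and C, Rule 1 gives T.
H would need U and Q (Rule 10), but U is never established. L would need M and F (Rule 8), but F is never established. R would need L (Rule 3), but L is never established.

T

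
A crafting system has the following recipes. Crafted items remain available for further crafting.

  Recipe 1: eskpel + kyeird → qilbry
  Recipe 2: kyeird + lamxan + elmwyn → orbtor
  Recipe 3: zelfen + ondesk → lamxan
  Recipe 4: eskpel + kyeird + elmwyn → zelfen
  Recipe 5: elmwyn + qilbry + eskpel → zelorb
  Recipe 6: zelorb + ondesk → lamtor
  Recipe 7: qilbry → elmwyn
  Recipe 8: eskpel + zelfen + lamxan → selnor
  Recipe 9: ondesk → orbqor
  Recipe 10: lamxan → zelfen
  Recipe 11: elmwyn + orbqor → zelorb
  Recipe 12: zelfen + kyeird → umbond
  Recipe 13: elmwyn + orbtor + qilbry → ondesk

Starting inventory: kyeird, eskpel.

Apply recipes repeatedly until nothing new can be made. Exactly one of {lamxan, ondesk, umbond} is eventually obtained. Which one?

umbond

eskpel + kyeird → qilbry (Recipe 1).
Using Recipe 7, qilbry makes elmwyn.
eskpel + kyeird + elmwyn → zelfen (Recipe 4).
Using Recipe 12, zelfen and kyeird make umbond.
lamxan would need zelfen and ondesk (Recipe 3), but ondesk is never obtained. ondesk would need elmwyn, orbtor, and qilbry (Recipe 13), but orbtor is never obtained.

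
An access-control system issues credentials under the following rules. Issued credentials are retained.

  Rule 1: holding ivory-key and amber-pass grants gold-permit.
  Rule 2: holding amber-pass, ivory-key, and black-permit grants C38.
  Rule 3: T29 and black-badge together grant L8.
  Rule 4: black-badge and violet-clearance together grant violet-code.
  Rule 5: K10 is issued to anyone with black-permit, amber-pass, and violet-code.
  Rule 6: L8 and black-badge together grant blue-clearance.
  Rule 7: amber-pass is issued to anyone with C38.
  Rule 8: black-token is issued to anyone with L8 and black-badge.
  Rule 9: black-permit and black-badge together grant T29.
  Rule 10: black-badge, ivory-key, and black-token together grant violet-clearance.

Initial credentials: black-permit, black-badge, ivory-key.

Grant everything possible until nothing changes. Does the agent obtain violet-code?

Holding black-permit and black-badge grants T29 (Rule 9).
Holding T29 and black-badge grants L8 (Rule 3).
Holding L8 and black-badge grants black-token (Rule 8).
Holding black-badge, ivory-key, and black-token grants violet-clearance (Rule 10).
Holding black-badge and violet-clearance grants violet-code (Rule 4).

Yes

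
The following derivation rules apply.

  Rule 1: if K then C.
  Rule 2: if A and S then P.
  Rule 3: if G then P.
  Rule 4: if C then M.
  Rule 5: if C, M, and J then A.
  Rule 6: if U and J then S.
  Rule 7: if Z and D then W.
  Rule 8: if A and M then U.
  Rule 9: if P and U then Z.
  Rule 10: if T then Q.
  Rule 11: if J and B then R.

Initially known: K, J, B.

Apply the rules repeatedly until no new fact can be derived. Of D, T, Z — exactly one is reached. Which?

Z

K holds, so C follows (Rule 1).
From C, Rule 4 gives M.
From C, M, and J, Rule 5 gives A.
A and M hold, so U follows (Rule 8).
From U and J, Rule 6 gives S.
A and S hold, so P follows (Rule 2).
From P and U, Rule 9 gives Z.
No rule produces D, and it is not given. No rule produces T, and it is not given.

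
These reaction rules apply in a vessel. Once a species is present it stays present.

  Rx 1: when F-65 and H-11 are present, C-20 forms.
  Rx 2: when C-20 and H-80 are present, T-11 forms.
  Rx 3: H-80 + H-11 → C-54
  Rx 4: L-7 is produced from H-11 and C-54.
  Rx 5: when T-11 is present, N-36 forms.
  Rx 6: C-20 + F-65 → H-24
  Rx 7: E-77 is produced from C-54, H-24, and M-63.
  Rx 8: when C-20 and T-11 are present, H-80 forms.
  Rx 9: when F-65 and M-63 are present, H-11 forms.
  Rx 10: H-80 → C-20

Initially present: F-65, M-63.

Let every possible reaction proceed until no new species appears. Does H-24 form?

F-65 and M-63 present → H-11 forms (Rx 9).
F-65 and H-11 present → C-20 forms (Rx 1).
C-20 and F-65 present → H-24 forms (Rx 6).

Yes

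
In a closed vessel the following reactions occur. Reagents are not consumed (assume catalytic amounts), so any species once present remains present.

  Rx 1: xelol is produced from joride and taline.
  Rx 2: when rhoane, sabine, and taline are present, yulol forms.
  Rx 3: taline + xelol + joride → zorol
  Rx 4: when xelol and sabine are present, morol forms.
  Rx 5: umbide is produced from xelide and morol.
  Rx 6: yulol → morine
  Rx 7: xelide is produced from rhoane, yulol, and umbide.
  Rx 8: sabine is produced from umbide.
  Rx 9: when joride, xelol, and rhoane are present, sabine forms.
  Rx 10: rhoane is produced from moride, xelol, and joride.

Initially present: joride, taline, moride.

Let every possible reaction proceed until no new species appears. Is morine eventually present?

Yes

joride and taline present → xelol forms (Rx 1).
moride, xelol, and joride present → rhoane forms (Rx 10).
joride, xelol, and rhoane present → sabine forms (Rx 9).
rhoane, sabine, and taline present → yulol forms (Rx 2).
yulol present → morine forms (Rx 6).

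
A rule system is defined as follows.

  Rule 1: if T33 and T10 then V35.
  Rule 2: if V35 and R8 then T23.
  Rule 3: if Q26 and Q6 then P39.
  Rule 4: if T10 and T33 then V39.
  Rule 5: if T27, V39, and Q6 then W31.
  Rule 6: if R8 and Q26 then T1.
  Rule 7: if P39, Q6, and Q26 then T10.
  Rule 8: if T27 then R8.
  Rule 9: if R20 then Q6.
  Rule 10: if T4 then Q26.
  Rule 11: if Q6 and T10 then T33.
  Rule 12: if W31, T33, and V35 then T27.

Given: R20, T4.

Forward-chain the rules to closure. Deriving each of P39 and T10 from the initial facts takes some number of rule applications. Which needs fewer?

P39: From T4, Rule 10 gives Q26. From R20, Rule 9 gives Q6. From Q26 and Q6, Rule 3 gives P39. [3 rule applications]
T10: From T4, Rule 10 gives Q26. From R20, Rule 9 gives Q6. Q26 and Q6 hold, so P39 follows (Rule 3). From P39, Q6, and Q26, Rule 7 gives T10. [4 rule applications]
P39 needs fewer.

P39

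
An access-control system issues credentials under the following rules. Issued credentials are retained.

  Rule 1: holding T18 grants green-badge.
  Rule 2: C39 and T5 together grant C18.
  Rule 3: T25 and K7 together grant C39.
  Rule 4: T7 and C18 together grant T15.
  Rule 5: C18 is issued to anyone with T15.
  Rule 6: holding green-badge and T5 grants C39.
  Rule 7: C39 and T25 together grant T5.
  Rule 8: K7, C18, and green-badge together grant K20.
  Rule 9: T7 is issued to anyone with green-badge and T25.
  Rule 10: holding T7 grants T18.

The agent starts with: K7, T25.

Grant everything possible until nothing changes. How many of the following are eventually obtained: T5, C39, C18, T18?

Holding T25 and K7 grants C39 (Rule 3).
Holding C39 and T25 grants T5 (Rule 7).
Holding C39 and T5 grants C18 (Rule 2).
T5: reached.
C39: reached.
C18: reached.
T18 would need T7 (Rule 10), but T7 is never granted.
Reached: T5, C39, and C18 — 3 of the 4.

3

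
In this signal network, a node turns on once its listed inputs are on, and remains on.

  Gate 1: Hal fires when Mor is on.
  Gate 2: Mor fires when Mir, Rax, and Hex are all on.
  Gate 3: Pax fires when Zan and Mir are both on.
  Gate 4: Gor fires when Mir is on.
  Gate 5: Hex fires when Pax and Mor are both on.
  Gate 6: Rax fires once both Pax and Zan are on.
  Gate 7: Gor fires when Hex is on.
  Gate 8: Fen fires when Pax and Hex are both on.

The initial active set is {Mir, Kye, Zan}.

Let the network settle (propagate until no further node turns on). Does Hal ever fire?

No

Hal would need Mor (Gate 1), but Mor never turns on.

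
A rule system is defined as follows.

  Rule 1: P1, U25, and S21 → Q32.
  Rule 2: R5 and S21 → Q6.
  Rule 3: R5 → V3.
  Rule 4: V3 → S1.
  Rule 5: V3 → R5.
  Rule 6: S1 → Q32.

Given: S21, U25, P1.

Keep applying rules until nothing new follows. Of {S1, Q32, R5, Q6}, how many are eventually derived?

P1, U25, and S21 hold, so Q32 follows (Rule 1).
S1 would need V3 (Rule 4), but V3 is never established.
Q32: reached.
R5 would need V3 (Rule 5), but V3 is never established.
Q6 would need R5 and S21 (Rule 2), but R5 is never established.
Reached: Q32 — 1 of the 4.

1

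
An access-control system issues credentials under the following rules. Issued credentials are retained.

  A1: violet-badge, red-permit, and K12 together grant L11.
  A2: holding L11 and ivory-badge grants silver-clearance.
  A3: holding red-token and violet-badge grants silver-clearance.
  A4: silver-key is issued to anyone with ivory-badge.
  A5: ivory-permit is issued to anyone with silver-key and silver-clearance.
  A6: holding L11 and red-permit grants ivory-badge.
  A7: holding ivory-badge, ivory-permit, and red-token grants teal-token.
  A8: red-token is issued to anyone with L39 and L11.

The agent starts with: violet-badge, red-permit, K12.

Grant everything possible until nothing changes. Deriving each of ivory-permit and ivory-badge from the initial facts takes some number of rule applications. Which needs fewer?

ivory-badge: Holding violet-badge, red-permit, and K12 grants L11 (A1). Holding L11 and red-permit grants ivory-badge (A6). [2 rule applications]
ivory-permit: Holding violet-badge, red-permit, and K12 grants L11 (A1). Holding L11 and red-permit grants ivory-badge (A6). Holding L11 and ivory-badge grants silver-clearance (A2). Holding ivory-badge grants silver-key (A4). Holding silver-key and silver-clearance grants ivory-permit (A5). [5 rule applications]
ivory-badge needs fewer.

ivory-badge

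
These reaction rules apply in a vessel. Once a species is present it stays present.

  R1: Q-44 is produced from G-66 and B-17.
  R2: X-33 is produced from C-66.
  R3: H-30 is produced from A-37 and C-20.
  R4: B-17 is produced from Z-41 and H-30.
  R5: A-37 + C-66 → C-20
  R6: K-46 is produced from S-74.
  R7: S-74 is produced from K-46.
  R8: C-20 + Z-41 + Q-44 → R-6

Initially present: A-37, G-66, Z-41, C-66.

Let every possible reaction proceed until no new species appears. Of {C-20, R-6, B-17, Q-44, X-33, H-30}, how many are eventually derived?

C-66 present → X-33 forms (R2).
A-37 and C-66 present → C-20 forms (R5).
A-37 and C-20 present → H-30 forms (R3).
Z-41 and H-30 present → B-17 forms (R4).
G-66 and B-17 present → Q-44 forms (R1).
C-20, Z-41, and Q-44 present → R-6 forms (R8).
C-20: reached.
R-6: reached.
B-17: reached.
Q-44: reached.
X-33: reached.
H-30: reached.
All 6 are reached.

6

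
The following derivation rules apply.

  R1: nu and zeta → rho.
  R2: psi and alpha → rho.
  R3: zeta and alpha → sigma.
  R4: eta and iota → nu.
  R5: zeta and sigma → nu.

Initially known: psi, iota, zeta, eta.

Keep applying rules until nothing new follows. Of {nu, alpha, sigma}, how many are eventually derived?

From eta and iota, R4 gives nu.
nu: reached.
No rule produces alpha, and it is not given.
sigma would need zeta and alpha (R3), but alpha is never established.
Reached: nu — 1 of the 3.

1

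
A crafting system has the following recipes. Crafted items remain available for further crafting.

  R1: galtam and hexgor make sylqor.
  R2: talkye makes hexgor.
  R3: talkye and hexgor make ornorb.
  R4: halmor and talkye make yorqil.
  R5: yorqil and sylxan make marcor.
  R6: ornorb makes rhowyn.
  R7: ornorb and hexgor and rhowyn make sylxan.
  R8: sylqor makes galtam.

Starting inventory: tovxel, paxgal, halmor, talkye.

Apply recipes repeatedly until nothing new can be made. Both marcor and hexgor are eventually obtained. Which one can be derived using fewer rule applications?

hexgor

hexgor: talkye → hexgor (R2). [1 rule application]
marcor: talkye → hexgor (R2). halmor and talkye → yorqil (R4). talkye and hexgor → ornorb (R3). ornorb → rhowyn (R6). ornorb and hexgor and rhowyn → sylxan (R7). yorqil and sylxan → marcor (R5). [6 rule applications]
hexgor needs fewer.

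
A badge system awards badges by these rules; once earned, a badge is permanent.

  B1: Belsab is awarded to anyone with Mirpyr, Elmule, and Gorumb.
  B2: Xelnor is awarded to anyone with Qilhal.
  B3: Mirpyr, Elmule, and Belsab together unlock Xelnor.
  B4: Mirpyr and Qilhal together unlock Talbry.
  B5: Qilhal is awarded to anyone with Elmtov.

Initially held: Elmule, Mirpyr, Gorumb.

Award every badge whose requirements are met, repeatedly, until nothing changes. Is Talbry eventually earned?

No

Talbry would need Mirpyr and Qilhal (B4), but Qilhal is never earned.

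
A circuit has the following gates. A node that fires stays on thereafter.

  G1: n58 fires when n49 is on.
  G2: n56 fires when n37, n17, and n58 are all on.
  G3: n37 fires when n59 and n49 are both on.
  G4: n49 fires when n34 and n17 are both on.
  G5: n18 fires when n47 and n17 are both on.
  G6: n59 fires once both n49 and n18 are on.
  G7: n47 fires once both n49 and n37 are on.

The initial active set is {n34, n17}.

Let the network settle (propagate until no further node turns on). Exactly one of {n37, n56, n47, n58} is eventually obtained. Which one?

n58

n34 and n17 are on, so n49 fires (G4).
n49 is on, so n58 fires (G1).
n37 would need n59 and n49 (G3), but n59 never turns on. n47 would need n49 and n37 (G7), but n37 never turns on. n56 would need n37, n17, and n58 (G2), but n37 never turns on.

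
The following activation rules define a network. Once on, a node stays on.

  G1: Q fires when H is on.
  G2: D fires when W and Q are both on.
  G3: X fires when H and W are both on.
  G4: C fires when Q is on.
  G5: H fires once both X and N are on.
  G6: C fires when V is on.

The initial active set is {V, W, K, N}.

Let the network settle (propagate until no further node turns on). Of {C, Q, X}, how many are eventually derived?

1

V is on, so C fires (G6).
C: reached.
Q would need H (G1), but H never turns on.
X would need H and W (G3), but H never turns on.
Reached: C — 1 of the 3.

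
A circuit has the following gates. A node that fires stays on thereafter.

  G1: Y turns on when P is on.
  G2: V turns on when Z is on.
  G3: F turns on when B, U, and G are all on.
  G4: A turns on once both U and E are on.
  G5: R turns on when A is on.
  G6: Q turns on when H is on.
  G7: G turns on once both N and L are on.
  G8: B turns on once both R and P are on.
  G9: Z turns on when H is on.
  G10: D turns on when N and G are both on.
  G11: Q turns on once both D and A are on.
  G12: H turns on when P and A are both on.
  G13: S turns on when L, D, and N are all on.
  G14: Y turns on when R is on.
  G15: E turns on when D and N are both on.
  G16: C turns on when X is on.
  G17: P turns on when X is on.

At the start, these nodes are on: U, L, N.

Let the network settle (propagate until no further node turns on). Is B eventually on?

B would need R and P (G8), but P never turns on.

No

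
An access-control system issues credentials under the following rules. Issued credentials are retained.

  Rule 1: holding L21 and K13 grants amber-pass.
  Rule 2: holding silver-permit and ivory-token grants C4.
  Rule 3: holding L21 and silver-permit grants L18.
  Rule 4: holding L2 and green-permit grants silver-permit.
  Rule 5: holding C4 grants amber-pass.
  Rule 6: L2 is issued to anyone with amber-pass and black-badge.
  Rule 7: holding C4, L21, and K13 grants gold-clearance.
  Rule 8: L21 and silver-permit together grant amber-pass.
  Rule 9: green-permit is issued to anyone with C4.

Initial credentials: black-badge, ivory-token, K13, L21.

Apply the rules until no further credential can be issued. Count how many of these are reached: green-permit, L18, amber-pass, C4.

1

Holding L21 and K13 grants amber-pass (Rule 1).
green-permit would need C4 (Rule 9), but C4 is never granted.
L18 would need L21 and silver-permit (Rule 3), but silver-permit is never granted.
amber-pass: reached.
C4 would need silver-permit and ivory-token (Rule 2), but silver-permit is never granted.
Reached: amber-pass — 1 of the 4.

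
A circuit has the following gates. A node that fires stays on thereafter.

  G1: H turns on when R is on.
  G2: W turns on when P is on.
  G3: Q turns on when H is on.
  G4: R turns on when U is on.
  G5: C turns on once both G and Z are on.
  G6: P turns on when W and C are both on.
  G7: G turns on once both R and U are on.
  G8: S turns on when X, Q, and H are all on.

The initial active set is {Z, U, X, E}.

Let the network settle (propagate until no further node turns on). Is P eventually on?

P would need W and C (G6), but W never turns on.

No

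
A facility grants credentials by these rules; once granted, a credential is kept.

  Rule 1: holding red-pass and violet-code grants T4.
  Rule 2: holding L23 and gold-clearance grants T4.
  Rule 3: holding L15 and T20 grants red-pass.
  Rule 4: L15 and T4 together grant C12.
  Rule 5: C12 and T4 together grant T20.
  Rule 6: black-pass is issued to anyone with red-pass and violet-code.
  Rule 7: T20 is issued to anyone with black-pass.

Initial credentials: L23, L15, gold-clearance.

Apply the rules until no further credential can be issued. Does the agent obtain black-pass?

No

black-pass would need red-pass and violet-code (Rule 6), but violet-code is never granted.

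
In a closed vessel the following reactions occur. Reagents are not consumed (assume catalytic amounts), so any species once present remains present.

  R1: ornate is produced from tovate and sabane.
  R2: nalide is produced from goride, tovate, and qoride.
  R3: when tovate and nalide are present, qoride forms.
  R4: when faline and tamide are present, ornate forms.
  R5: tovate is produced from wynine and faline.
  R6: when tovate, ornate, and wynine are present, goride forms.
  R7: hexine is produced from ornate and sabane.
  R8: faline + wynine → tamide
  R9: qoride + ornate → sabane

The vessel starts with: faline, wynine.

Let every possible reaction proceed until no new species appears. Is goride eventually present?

Yes

wynine and faline present → tovate forms (R5).
faline and wynine present → tamide forms (R8).
faline and tamide present → ornate forms (R4).
tovate, ornate, and wynine present → goride forms (R6).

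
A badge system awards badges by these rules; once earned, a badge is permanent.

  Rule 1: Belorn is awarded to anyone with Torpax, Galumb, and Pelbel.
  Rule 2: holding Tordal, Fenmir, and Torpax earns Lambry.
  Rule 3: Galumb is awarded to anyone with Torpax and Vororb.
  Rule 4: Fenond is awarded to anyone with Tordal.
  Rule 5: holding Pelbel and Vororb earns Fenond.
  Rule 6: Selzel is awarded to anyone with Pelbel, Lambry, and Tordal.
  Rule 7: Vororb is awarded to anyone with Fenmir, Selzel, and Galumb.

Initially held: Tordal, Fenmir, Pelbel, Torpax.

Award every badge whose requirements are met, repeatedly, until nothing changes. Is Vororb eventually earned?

No

Vororb would need Fenmir, Selzel, and Galumb (Rule 7), but Galumb is never earned.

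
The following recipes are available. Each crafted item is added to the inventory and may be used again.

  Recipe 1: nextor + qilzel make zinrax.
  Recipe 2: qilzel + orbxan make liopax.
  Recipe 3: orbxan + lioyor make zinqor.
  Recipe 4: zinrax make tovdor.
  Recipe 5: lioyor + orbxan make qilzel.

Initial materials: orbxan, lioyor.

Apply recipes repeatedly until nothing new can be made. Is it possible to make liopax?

Using Recipe 5, lioyor and orbxan make qilzel.
qilzel + orbxan → liopax (Recipe 2).

Yes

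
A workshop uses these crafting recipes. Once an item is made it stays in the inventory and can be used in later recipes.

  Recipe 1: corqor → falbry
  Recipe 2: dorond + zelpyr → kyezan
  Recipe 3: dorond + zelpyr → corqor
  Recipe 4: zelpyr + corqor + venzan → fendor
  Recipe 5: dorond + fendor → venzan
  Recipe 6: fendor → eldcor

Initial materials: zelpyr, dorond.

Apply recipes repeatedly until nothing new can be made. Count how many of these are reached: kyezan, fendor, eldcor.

1

dorond + zelpyr → kyezan (Recipe 2).
kyezan: reached.
fendor would need zelpyr, corqor, and venzan (Recipe 4), but venzan is never obtained.
eldcor would need fendor (Recipe 6), but fendor is never obtained.
Reached: kyezan — 1 of the 3.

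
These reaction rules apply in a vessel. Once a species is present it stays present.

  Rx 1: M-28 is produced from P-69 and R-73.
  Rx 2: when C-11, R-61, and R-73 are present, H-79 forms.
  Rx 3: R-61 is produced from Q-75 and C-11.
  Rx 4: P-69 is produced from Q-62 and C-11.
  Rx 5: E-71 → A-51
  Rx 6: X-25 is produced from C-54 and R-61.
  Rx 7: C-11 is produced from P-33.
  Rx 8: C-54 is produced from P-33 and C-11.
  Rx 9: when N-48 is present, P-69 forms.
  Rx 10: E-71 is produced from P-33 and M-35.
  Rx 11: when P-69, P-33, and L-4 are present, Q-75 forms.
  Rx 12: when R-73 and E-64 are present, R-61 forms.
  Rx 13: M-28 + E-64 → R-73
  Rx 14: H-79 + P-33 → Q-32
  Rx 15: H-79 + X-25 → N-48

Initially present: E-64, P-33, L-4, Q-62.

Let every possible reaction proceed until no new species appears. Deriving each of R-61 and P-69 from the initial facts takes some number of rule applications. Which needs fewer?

P-69: P-33 present → C-11 forms (Rx 7). Q-62 and C-11 present → P-69 forms (Rx 4). [2 rule applications]
R-61: P-33 present → C-11 forms (Rx 7). Q-62 and C-11 present → P-69 forms (Rx 4). P-69, P-33, and L-4 present → Q-75 forms (Rx 11). Q-75 and C-11 present → R-61 forms (Rx 3). [4 rule applications]
P-69 needs fewer.

P-69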